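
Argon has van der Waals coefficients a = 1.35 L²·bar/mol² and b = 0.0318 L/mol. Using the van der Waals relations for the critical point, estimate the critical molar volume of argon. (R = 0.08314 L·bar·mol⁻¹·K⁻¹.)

For a van der Waals gas, V_m,c = 3b.
V_m,c = 3×0.0318 = 0.09540 L/mol

V_m,c ≈ 0.09540 L/mol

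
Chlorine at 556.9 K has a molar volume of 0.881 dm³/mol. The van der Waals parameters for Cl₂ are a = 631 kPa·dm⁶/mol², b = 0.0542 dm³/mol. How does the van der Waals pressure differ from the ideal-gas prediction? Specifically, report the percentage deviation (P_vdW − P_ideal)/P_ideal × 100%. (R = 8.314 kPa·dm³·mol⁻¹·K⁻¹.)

-8.91 %

Ideal: P_ideal = RT/V_m = (8.314)(556.9)/0.881 = 5255.47 kPa
vdW: P = RT/(V_m − b) − a/V_m² = 4630.07/0.826800 − 631/0.776161 = 5599.99 − 812.976 = 4787.01 kPa
% deviation = (4787.01 − 5255.47)/5255.47 × 100% = -8.91%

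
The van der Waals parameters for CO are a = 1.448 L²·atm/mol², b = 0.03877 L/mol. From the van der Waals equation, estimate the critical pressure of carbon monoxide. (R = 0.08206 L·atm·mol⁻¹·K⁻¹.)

For a van der Waals gas, P_c = a/(27b²).
P_c = 1.448/(27×(0.03877)²) = 1.448/0.040584 = 35.68 atm

P_c ≈ 35.68 atm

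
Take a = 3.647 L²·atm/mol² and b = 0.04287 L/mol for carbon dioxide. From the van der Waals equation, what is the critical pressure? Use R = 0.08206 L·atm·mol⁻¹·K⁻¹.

For a van der Waals gas, P_c = a/(27b²).
P_c = 3.647/(27×(0.04287)²) = 3.647/0.049622 = 73.50 atm

P_c ≈ 73.50 atm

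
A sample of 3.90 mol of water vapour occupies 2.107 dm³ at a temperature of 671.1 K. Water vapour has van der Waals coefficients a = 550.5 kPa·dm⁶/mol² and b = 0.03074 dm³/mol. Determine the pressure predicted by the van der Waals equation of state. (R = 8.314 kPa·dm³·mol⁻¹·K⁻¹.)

P = nRT/(V − nb) − a n²/V²
nRT/(V − nb) = (3.90)(8.314)(671.1)/(2.107 − 3.90×0.03074) = 21760/1.9871 = 10951 kPa
a n²/V² = (550.5)(3.90)²/(2.107)² = 1886.1 kPa
P = 10951 − 1886.1 = 9065 kPa

P ≈ 9065 kPa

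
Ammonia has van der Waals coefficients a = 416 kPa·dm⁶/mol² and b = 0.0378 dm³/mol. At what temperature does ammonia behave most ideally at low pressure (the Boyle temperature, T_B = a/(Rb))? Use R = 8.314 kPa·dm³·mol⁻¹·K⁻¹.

For a van der Waals gas the second virial coefficient B₂ = b − a/(RT) vanishes at T_B = a/(Rb).
T_B = 416/(8.314×0.0378) = 416/0.31427 = 1324 K

T_B ≈ 1324 K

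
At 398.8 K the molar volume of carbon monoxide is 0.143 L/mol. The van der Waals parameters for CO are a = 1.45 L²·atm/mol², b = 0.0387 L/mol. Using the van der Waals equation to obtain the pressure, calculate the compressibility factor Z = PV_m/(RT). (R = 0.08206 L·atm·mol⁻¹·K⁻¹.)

Z ≈ 1.061

P = RT/(V_m − b) − a/V_m² = (0.08206)(398.8)/(0.143 − 0.0387) − 1.45/(0.143)²
  = 32.726/0.10430 − 70.908 = 313.77 − 70.908 = 242.86 atm
Z = PV_m/(RT) = (242.86)(0.143)/((0.08206)(398.8)) = 34.729/32.726 = 1.061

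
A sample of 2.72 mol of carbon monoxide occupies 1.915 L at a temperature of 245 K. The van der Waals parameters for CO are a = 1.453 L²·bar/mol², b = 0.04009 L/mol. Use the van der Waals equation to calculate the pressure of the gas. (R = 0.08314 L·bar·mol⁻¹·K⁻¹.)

P = nRT/(V − nb) − a n²/V²
nRT/(V − nb) = (2.72)(0.08314)(245)/(1.915 − 2.72×0.04009) = 55.404/1.8060 = 30.678 bar
a n²/V² = (1.453)(2.72)²/(1.915)² = 2.9313 bar
P = 30.678 − 2.9313 = 27.75 bar

P ≈ 27.75 bar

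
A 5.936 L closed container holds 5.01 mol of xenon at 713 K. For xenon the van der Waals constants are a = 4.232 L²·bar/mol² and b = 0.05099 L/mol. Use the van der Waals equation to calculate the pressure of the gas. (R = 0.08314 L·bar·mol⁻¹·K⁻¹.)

P ≈ 49.27 bar

P = nRT/(V − nb) − a n²/V²
nRT/(V − nb) = (5.01)(0.08314)(713)/(5.936 − 5.01×0.05099) = 296.99/5.6805 = 52.282 bar
a n²/V² = (4.232)(5.01)²/(5.936)² = 3.0146 bar
P = 52.282 − 3.0146 = 49.27 bar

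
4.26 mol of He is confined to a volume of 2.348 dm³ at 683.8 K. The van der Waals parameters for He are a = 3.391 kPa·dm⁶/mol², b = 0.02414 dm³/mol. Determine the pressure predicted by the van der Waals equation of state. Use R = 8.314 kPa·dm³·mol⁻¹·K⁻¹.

P = nRT/(V − nb) − a n²/V²
nRT/(V − nb) = (4.26)(8.314)(683.8)/(2.348 − 4.26×0.02414) = 24219/2.2452 = 10787 kPa
a n²/V² = (3.391)(4.26)²/(2.348)² = 11.162 kPa
P = 10787 − 11.162 = 10776 kPa

P ≈ 10776 kPa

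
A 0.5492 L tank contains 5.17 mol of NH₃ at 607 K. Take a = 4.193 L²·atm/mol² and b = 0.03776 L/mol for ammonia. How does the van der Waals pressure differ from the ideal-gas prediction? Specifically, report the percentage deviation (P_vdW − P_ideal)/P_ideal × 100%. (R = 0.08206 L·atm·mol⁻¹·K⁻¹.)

-24.09 %

Ideal: P_ideal = nRT/V = (5.17)(0.08206)(607)/0.5492 = 468.900 atm
vdW: P = nRT/(V − nb) − a n²/V² = 257.520/0.353981 − 112.074/0.301621 = 727.497 − 371.572 = 355.925 atm
% deviation = (355.925 − 468.900)/468.900 × 100% = -24.09%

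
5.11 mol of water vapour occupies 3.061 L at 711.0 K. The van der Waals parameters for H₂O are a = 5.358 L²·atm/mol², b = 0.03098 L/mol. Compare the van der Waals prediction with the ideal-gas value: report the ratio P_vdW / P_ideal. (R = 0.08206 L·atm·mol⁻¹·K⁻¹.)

P_vdW / P_ideal ≈ 0.9012

Ideal: P_ideal = nRT/V = (5.11)(0.08206)(711.0)/3.061 = 97.3999 atm
vdW: P = nRT/(V − nb) − a n²/V² = 298.141/2.90269 − 139.909/9.36972 = 102.712 − 14.9320 = 87.780 atm
Ratio = 87.780/97.3999 = 0.9012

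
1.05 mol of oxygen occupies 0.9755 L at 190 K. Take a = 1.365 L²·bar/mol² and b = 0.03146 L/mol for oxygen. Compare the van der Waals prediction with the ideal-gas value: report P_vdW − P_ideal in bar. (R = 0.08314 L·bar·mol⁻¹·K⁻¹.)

ΔP ≈ -0.986 bar

Ideal: P_ideal = nRT/V = (1.05)(0.08314)(190)/0.9755 = 17.0030 bar
vdW: P = nRT/(V − nb) − a n²/V² = 16.5864/0.942467 − 1.50491/0.951600 = 17.5989 − 1.58145 = 16.0175 bar
ΔP = 16.0175 − 17.0030 = -0.986 bar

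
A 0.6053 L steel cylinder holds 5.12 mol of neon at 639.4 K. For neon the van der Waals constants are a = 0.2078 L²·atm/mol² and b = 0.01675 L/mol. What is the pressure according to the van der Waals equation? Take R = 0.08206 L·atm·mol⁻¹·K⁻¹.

P = nRT/(V − nb) − a n²/V²
nRT/(V − nb) = (5.12)(0.08206)(639.4)/(0.6053 − 5.12×0.01675) = 268.64/0.51954 = 517.07 atm
a n²/V² = (0.2078)(5.12)²/(0.6053)² = 14.868 atm
P = 517.07 − 14.868 = 502.2 atm

P ≈ 502.2 atm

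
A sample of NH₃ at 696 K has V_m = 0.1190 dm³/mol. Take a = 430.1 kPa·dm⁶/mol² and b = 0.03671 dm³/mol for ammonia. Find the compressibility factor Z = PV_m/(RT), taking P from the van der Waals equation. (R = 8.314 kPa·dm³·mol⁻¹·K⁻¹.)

Z ≈ 0.8215

P = RT/(V_m − b) − a/V_m² = (8.314)(696)/(0.1190 − 0.03671) − 430.1/(0.1190)²
  = 5786.5/0.082290 − 30372 = 70318 − 30372 = 39946 kPa
Z = PV_m/(RT) = (39946)(0.1190)/((8.314)(696)) = 4753.6/5786.5 = 0.8215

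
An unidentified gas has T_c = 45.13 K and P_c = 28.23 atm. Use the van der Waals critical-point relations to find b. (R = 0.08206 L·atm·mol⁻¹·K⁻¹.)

b ≈ 0.01640 L/mol

From T_c = 8a/(27Rb) and P_c = a/(27b²): b = R T_c/(8 P_c).
b = (0.08206)(45.13)/(8×28.23) = 3.7034/225.84 = 0.01640 L/mol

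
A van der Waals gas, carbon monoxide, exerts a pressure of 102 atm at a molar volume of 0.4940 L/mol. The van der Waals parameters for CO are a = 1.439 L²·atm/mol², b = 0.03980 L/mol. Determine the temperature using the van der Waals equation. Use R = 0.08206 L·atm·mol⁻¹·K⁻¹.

T ≈ 597.2 K

T = (P + a/V_m²)(V_m − b)/R
P + a/V_m² = 102 + 1.439/(0.4940)² = 107.90 atm
V_m − b = 0.4940 − 0.03980 = 0.45420 L/mol
T = (107.90)(0.45420)/0.08206 = 597.2 K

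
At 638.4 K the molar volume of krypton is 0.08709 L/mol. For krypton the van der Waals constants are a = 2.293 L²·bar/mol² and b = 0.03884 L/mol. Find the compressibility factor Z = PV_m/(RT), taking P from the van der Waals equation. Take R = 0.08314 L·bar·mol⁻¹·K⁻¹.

Z ≈ 1.309

P = RT/(V_m − b) − a/V_m² = (0.08314)(638.4)/(0.08709 − 0.03884) − 2.293/(0.08709)²
  = 53.077/0.048250 − 302.32 = 1100.0 − 302.32 = 797.7 bar
Z = PV_m/(RT) = (797.7)(0.08709)/((0.08314)(638.4)) = 69.472/53.077 = 1.309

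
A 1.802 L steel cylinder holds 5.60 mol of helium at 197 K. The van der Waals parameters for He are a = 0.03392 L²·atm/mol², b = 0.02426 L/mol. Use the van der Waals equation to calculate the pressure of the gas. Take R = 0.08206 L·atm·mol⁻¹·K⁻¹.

P = nRT/(V − nb) − a n²/V²
nRT/(V − nb) = (5.60)(0.08206)(197)/(1.802 − 5.60×0.02426) = 90.529/1.6661 = 54.336 atm
a n²/V² = (0.03392)(5.60)²/(1.802)² = 0.32758 atm
P = 54.336 − 0.32758 = 54.01 atm

P ≈ 54.01 atm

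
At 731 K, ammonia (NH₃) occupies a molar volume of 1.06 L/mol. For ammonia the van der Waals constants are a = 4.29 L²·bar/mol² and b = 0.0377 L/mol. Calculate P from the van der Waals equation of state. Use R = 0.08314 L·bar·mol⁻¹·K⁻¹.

P = RT/(V_m − b) − a/V_m²
RT/(V_m − b) = (0.08314)(731)/(1.06 − 0.0377) = 60.775/1.0223 = 59.449 bar
a/V_m² = 4.29/(1.06)² = 3.8181 bar
P = 59.449 − 3.8181 = 55.63 bar

P ≈ 55.63 bar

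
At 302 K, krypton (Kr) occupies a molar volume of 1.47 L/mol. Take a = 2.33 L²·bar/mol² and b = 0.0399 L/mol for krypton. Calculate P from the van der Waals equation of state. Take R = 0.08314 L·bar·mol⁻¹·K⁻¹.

P = RT/(V_m − b) − a/V_m²
RT/(V_m − b) = (0.08314)(302)/(1.47 − 0.0399) = 25.108/1.4301 = 17.557 bar
a/V_m² = 2.33/(1.47)² = 1.0783 bar
P = 17.557 − 1.0783 = 16.48 bar

P ≈ 16.48 bar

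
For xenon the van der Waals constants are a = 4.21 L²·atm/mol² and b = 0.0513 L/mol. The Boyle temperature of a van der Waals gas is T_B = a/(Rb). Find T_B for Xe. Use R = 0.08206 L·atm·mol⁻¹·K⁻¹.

T_B ≈ 1000 K

For a van der Waals gas the second virial coefficient B₂ = b − a/(RT) vanishes at T_B = a/(Rb).
T_B = 4.21/(0.08206×0.0513) = 4.21/0.0042097 = 1000 K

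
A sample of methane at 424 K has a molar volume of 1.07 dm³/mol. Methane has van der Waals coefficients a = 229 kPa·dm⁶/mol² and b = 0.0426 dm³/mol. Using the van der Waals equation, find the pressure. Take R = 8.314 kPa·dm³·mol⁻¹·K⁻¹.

P = RT/(V_m − b) − a/V_m²
RT/(V_m − b) = (8.314)(424)/(1.07 − 0.0426) = 3525.1/1.0274 = 3431.1 kPa
a/V_m² = 229/(1.07)² = 200.02 kPa
P = 3431.1 − 200.02 = 3231 kPa

P ≈ 3231 kPa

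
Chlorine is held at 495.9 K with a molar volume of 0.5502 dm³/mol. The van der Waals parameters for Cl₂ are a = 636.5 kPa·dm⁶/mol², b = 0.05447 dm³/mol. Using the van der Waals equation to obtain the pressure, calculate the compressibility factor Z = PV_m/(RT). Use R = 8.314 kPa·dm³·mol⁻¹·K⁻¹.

P = RT/(V_m − b) − a/V_m² = (8.314)(495.9)/(0.5502 − 0.05447) − 636.5/(0.5502)²
  = 4122.9/0.49573 − 2102.6 = 8316.8 − 2102.6 = 6214.2 kPa
Z = PV_m/(RT) = (6214.2)(0.5502)/((8.314)(495.9)) = 3419.1/4122.9 = 0.8293

Z ≈ 0.8293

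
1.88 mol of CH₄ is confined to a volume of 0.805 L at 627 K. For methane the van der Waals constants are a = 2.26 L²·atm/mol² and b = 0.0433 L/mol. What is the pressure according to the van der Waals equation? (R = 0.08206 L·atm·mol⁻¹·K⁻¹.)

P ≈ 121.4 atm

P = nRT/(V − nb) − a n²/V²
nRT/(V − nb) = (1.88)(0.08206)(627)/(0.805 − 1.88×0.0433) = 96.729/0.72360 = 133.68 atm
a n²/V² = (2.26)(1.88)²/(0.805)² = 12.326 atm
P = 133.68 − 12.326 = 121.4 atm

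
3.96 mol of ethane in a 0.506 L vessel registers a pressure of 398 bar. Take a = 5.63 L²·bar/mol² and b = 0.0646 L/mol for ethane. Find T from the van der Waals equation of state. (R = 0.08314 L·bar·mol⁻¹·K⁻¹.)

T = (P + a n²/V²)(V − nb)/(nR)
P + a n²/V² = 398 + (5.63)(3.96)²/(0.506)² = 742.82 bar
V − nb = 0.506 − (3.96)(0.0646) = 0.25018 L
T = (742.82)(0.25018)/((3.96)(0.08314)) = 564.5 K

T ≈ 564.5 K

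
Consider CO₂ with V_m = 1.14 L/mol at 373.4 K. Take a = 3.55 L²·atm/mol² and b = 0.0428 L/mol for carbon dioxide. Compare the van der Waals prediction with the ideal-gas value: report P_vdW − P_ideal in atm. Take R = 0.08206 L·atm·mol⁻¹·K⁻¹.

ΔP ≈ -1.683 atm

Ideal: P_ideal = RT/V_m = (0.08206)(373.4)/1.14 = 26.8782 atm
vdW: P = RT/(V_m − b) − a/V_m² = 30.6412/1.09720 − 3.55/1.29960 = 27.9267 − 2.73161 = 25.1951 atm
ΔP = 25.1951 − 26.8782 = -1.683 atm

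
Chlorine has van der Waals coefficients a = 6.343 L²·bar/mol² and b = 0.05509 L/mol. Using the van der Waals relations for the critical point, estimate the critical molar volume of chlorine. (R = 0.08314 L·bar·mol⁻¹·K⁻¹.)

For a van der Waals gas, V_m,c = 3b.
V_m,c = 3×0.05509 = 0.1653 L/mol

V_m,c ≈ 0.1653 L/mol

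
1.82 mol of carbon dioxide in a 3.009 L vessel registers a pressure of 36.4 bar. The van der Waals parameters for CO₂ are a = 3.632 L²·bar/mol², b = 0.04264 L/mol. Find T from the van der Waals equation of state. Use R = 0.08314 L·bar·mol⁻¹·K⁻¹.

T ≈ 730.9 K

T = (P + a n²/V²)(V − nb)/(nR)
P + a n²/V² = 36.4 + (3.632)(1.82)²/(3.009)² = 37.729 bar
V − nb = 3.009 − (1.82)(0.04264) = 2.9314 L
T = (37.729)(2.9314)/((1.82)(0.08314)) = 730.9 K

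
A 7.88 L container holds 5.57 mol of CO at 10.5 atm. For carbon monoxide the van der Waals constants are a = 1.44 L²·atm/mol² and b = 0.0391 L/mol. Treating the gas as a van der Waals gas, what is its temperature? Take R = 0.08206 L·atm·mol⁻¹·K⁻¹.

T ≈ 188.1 K

T = (P + a n²/V²)(V − nb)/(nR)
P + a n²/V² = 10.5 + (1.44)(5.57)²/(7.88)² = 11.219 atm
V − nb = 7.88 − (5.57)(0.0391) = 7.6622 L
T = (11.219)(7.6622)/((5.57)(0.08206)) = 188.1 K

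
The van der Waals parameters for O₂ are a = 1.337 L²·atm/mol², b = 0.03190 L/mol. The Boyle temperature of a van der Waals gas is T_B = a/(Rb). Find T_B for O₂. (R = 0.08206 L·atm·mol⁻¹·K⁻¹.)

For a van der Waals gas the second virial coefficient B₂ = b − a/(RT) vanishes at T_B = a/(Rb).
T_B = 1.337/(0.08206×0.03190) = 1.337/0.0026177 = 510.8 K

T_B ≈ 510.8 K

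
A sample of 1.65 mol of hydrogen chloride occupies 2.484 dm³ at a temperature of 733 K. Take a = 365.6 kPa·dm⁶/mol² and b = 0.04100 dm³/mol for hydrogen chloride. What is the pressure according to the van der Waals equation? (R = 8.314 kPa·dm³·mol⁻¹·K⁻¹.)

P ≈ 4000 kPa

P = nRT/(V − nb) − a n²/V²
nRT/(V − nb) = (1.65)(8.314)(733)/(2.484 − 1.65×0.04100) = 10055/2.4164 = 4161.1 kPa
a n²/V² = (365.6)(1.65)²/(2.484)² = 161.31 kPa
P = 4161.1 − 161.31 = 4000 kPa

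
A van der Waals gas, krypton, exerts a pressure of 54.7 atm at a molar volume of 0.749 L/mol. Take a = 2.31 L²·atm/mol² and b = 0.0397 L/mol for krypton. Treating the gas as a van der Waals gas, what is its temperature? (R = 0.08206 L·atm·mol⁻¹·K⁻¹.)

T = (P + a/V_m²)(V_m − b)/R
P + a/V_m² = 54.7 + 2.31/(0.749)² = 58.818 atm
V_m − b = 0.749 − 0.0397 = 0.70930 L/mol
T = (58.818)(0.70930)/0.08206 = 508.4 K

T ≈ 508.4 K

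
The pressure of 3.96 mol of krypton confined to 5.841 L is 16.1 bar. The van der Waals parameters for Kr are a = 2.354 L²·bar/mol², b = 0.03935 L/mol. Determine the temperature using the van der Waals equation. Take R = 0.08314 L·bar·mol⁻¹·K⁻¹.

T = (P + a n²/V²)(V − nb)/(nR)
P + a n²/V² = 16.1 + (2.354)(3.96)²/(5.841)² = 17.182 bar
V − nb = 5.841 − (3.96)(0.03935) = 5.6852 L
T = (17.182)(5.6852)/((3.96)(0.08314)) = 296.7 K

T ≈ 296.7 K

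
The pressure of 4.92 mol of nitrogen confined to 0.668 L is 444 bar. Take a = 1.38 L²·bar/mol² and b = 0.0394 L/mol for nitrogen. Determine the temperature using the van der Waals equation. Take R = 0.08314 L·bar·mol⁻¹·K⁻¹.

T ≈ 601.4 K

T = (P + a n²/V²)(V − nb)/(nR)
P + a n²/V² = 444 + (1.38)(4.92)²/(0.668)² = 518.86 bar
V − nb = 0.668 − (4.92)(0.0394) = 0.47415 L
T = (518.86)(0.47415)/((4.92)(0.08314)) = 601.4 K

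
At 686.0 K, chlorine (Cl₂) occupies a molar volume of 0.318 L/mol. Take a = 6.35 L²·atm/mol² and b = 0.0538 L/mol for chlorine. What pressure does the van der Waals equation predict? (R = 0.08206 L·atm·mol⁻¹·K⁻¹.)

P = RT/(V_m − b) − a/V_m²
RT/(V_m − b) = (0.08206)(686.0)/(0.318 − 0.0538) = 56.293/0.26420 = 213.07 atm
a/V_m² = 6.35/(0.318)² = 62.794 atm
P = 213.07 − 62.794 = 150.3 atm

P ≈ 150.3 atm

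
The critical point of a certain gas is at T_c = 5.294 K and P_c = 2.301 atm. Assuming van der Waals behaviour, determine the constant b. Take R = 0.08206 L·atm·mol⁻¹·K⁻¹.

b ≈ 0.02360 L/mol

From T_c = 8a/(27Rb) and P_c = a/(27b²): b = R T_c/(8 P_c).
b = (0.08206)(5.294)/(8×2.301) = 0.43443/18.408 = 0.02360 L/mol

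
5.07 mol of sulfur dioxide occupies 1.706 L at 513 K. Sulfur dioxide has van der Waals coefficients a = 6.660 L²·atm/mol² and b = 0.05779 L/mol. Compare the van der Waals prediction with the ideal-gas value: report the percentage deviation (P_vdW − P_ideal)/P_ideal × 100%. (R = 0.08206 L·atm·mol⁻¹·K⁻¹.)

Ideal: P_ideal = nRT/V = (5.07)(0.08206)(513)/1.706 = 125.106 atm
vdW: P = nRT/(V − nb) − a n²/V² = 213.431/1.41300 − 171.195/2.91044 = 151.048 − 58.8210 = 92.227 atm
% deviation = (92.227 − 125.106)/125.106 × 100% = -26.28%

-26.28 %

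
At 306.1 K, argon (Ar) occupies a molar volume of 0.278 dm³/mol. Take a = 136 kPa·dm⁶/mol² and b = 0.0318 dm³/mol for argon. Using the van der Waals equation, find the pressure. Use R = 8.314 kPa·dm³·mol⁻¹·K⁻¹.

P = RT/(V_m − b) − a/V_m²
RT/(V_m − b) = (8.314)(306.1)/(0.278 − 0.0318) = 2544.9/0.24620 = 10337 kPa
a/V_m² = 136/(0.278)² = 1759.7 kPa
P = 10337 − 1759.7 = 8577 kPa

P ≈ 8577 kPa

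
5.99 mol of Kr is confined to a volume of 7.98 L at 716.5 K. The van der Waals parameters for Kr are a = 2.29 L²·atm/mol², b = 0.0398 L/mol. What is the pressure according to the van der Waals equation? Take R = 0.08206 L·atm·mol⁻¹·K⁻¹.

P ≈ 44.20 atm

P = nRT/(V − nb) − a n²/V²
nRT/(V − nb) = (5.99)(0.08206)(716.5)/(7.98 − 5.99×0.0398) = 352.19/7.7416 = 45.493 atm
a n²/V² = (2.29)(5.99)²/(7.98)² = 1.2903 atm
P = 45.493 − 1.2903 = 44.20 atm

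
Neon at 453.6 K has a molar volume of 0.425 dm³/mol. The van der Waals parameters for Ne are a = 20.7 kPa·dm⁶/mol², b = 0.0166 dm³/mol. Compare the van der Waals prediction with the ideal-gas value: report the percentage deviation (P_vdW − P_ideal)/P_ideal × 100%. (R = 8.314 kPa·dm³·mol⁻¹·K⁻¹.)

2.77 %

Ideal: P_ideal = RT/V_m = (8.314)(453.6)/0.425 = 8873.48 kPa
vdW: P = RT/(V_m − b) − a/V_m² = 3771.23/0.408400 − 20.7/0.180625 = 9234.16 − 114.602 = 9119.56 kPa
% deviation = (9119.56 − 8873.48)/8873.48 × 100% = 2.77%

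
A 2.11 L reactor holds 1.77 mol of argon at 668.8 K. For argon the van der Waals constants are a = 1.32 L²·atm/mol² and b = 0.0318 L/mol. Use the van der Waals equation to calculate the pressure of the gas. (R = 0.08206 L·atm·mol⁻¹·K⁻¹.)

P ≈ 46.37 atm

P = nRT/(V − nb) − a n²/V²
nRT/(V − nb) = (1.77)(0.08206)(668.8)/(2.11 − 1.77×0.0318) = 97.141/2.0537 = 47.300 atm
a n²/V² = (1.32)(1.77)²/(2.11)² = 0.92887 atm
P = 47.300 − 0.92887 = 46.37 atm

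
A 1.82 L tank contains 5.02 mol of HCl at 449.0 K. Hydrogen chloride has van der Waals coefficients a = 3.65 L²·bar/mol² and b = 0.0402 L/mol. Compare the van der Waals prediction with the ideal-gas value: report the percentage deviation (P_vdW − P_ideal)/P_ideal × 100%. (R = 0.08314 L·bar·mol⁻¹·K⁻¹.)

-14.50 %

Ideal: P_ideal = nRT/V = (5.02)(0.08314)(449.0)/1.82 = 102.965 bar
vdW: P = nRT/(V − nb) − a n²/V² = 187.396/1.61820 − 91.9815/3.31240 = 115.805 − 27.7688 = 88.036 bar
% deviation = (88.036 − 102.965)/102.965 × 100% = -14.50%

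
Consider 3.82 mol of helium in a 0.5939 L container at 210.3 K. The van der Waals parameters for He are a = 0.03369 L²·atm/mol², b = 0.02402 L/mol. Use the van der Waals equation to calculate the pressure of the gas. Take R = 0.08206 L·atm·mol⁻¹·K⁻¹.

P = nRT/(V − nb) − a n²/V²
nRT/(V − nb) = (3.82)(0.08206)(210.3)/(0.5939 − 3.82×0.02402) = 65.923/0.50214 = 131.28 atm
a n²/V² = (0.03369)(3.82)²/(0.5939)² = 1.3938 atm
P = 131.28 − 1.3938 = 129.9 atm

P ≈ 129.9 atm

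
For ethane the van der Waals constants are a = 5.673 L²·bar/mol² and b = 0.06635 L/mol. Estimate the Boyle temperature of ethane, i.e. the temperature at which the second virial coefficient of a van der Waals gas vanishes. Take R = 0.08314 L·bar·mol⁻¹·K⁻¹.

T_B ≈ 1028 K

For a van der Waals gas the second virial coefficient B₂ = b − a/(RT) vanishes at T_B = a/(Rb).
T_B = 5.673/(0.08314×0.06635) = 5.673/0.0055163 = 1028 K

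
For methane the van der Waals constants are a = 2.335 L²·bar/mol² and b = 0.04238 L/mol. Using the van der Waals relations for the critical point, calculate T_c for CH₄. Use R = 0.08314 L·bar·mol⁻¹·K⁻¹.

T_c ≈ 196.4 K

For a van der Waals gas, T_c = 8a/(27Rb).
T_c = 8×2.335/(27×0.08314×0.04238) = 18.680/0.095134 = 196.4 K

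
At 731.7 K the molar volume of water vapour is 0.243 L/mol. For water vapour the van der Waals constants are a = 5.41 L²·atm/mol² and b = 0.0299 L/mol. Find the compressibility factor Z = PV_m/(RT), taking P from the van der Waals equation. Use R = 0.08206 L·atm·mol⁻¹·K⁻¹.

Z ≈ 0.7695

P = RT/(V_m − b) − a/V_m² = (0.08206)(731.7)/(0.243 − 0.0299) − 5.41/(0.243)²
  = 60.043/0.21310 − 91.619 = 281.76 − 91.619 = 190.14 atm
Z = PV_m/(RT) = (190.14)(0.243)/((0.08206)(731.7)) = 46.204/60.043 = 0.7695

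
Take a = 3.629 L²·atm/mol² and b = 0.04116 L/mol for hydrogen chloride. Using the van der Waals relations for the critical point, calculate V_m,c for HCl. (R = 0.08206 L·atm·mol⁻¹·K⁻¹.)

V_m,c ≈ 0.1235 L/mol

For a van der Waals gas, V_m,c = 3b.
V_m,c = 3×0.04116 = 0.1235 L/mol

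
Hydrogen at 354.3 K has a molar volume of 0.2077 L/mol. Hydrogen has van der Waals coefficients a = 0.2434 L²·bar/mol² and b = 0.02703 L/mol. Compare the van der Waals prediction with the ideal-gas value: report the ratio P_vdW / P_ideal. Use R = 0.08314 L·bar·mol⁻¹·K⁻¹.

Ideal: P_ideal = RT/V_m = (0.08314)(354.3)/0.2077 = 141.822 bar
vdW: P = RT/(V_m − b) − a/V_m² = 29.4565/0.180670 − 0.2434/0.0431393 = 163.040 − 5.64219 = 157.398 bar
Ratio = 157.398/141.822 = 1.110

P_vdW / P_ideal ≈ 1.110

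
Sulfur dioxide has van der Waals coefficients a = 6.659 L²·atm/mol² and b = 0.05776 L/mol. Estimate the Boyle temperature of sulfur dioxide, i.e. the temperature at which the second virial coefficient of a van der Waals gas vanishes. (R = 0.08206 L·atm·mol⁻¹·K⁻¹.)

For a van der Waals gas the second virial coefficient B₂ = b − a/(RT) vanishes at T_B = a/(Rb).
T_B = 6.659/(0.08206×0.05776) = 6.659/0.0047398 = 1405 K

T_B ≈ 1405 K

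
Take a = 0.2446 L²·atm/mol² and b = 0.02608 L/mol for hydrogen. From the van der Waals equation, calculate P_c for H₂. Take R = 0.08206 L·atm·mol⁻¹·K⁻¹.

For a van der Waals gas, P_c = a/(27b²).
P_c = 0.2446/(27×(0.02608)²) = 0.2446/0.018364 = 13.32 atm

P_c ≈ 13.32 atm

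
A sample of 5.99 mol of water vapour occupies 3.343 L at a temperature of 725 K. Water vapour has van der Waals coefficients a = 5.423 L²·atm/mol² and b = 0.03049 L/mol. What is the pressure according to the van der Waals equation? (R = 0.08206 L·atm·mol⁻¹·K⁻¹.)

P ≈ 95.35 atm

P = nRT/(V − nb) − a n²/V²
nRT/(V − nb) = (5.99)(0.08206)(725)/(3.343 − 5.99×0.03049) = 356.37/3.1604 = 112.76 atm
a n²/V² = (5.423)(5.99)²/(3.343)² = 17.411 atm
P = 112.76 − 17.411 = 95.35 atm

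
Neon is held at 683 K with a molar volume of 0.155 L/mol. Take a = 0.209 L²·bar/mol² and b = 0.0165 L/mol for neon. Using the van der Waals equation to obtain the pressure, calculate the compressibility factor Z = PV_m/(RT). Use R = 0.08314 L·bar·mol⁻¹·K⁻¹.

P = RT/(V_m − b) − a/V_m² = (0.08314)(683)/(0.155 − 0.0165) − 0.209/(0.155)²
  = 56.785/0.13850 − 8.6993 = 410.00 − 8.6993 = 401.30 bar
Z = PV_m/(RT) = (401.30)(0.155)/((0.08314)(683)) = 62.202/56.785 = 1.095

Z ≈ 1.095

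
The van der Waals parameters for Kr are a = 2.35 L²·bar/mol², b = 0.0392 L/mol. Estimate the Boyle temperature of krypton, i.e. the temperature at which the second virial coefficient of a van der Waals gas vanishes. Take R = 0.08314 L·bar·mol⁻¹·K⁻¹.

For a van der Waals gas the second virial coefficient B₂ = b − a/(RT) vanishes at T_B = a/(Rb).
T_B = 2.35/(0.08314×0.0392) = 2.35/0.0032591 = 721.1 K

T_B ≈ 721.1 K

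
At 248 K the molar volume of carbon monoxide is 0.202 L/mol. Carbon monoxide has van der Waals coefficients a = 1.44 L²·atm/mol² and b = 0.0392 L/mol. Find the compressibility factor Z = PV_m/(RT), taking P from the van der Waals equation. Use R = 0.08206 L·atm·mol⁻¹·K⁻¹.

Z ≈ 0.8905

P = RT/(V_m − b) − a/V_m² = (0.08206)(248)/(0.202 − 0.0392) − 1.44/(0.202)²
  = 20.351/0.16280 − 35.291 = 125.01 − 35.291 = 89.72 atm
Z = PV_m/(RT) = (89.72)(0.202)/((0.08206)(248)) = 18.123/20.351 = 0.8905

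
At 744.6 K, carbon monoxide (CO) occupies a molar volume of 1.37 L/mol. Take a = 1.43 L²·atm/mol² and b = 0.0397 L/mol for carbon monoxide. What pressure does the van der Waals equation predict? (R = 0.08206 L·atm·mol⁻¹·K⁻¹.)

P ≈ 45.17 atm

P = RT/(V_m − b) − a/V_m²
RT/(V_m − b) = (0.08206)(744.6)/(1.37 − 0.0397) = 61.102/1.3303 = 45.931 atm
a/V_m² = 1.43/(1.37)² = 0.76189 atm
P = 45.931 − 0.76189 = 45.17 atm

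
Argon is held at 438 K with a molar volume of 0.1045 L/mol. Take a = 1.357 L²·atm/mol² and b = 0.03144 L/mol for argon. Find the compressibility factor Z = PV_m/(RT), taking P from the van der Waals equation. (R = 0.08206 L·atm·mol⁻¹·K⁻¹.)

P = RT/(V_m − b) − a/V_m² = (0.08206)(438)/(0.1045 − 0.03144) − 1.357/(0.1045)²
  = 35.942/0.073060 − 124.26 = 491.95 − 124.26 = 367.69 atm
Z = PV_m/(RT) = (367.69)(0.1045)/((0.08206)(438)) = 38.424/35.942 = 1.069

Z ≈ 1.069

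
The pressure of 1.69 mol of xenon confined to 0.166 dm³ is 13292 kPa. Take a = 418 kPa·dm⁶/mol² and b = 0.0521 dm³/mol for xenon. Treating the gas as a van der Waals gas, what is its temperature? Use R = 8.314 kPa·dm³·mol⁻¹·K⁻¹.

T = (P + a n²/V²)(V − nb)/(nR)
P + a n²/V² = 13292 + (418)(1.69)²/(0.166)² = 56616 kPa
V − nb = 0.166 − (1.69)(0.0521) = 0.077951 dm³
T = (56616)(0.077951)/((1.69)(8.314)) = 314.1 K

T ≈ 314.1 K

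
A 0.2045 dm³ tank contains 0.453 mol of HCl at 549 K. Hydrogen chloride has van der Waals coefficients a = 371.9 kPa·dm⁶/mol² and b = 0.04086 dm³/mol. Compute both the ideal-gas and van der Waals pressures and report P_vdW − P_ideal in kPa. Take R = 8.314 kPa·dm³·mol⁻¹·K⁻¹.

Ideal: P_ideal = nRT/V = (0.453)(8.314)(549)/0.2045 = 10110.8 kPa
vdW: P = nRT/(V − nb) − a n²/V² = 2067.67/0.185990 − 76.3172/0.0418203 = 11117.1 − 1824.88 = 9292.2 kPa
ΔP = 9292.2 − 10110.8 = -819 kPa

ΔP ≈ -819 kPa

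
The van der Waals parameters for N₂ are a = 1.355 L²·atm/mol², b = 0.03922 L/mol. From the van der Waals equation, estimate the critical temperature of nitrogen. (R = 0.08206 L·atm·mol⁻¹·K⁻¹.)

For a van der Waals gas, T_c = 8a/(27Rb).
T_c = 8×1.355/(27×0.08206×0.03922) = 10.840/0.086897 = 124.7 K

T_c ≈ 124.7 K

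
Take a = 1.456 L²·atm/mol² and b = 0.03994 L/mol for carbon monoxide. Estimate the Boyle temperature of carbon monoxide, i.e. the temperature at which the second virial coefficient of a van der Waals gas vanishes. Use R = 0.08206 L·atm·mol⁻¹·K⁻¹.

T_B ≈ 444.2 K

For a van der Waals gas the second virial coefficient B₂ = b − a/(RT) vanishes at T_B = a/(Rb).
T_B = 1.456/(0.08206×0.03994) = 1.456/0.0032775 = 444.2 K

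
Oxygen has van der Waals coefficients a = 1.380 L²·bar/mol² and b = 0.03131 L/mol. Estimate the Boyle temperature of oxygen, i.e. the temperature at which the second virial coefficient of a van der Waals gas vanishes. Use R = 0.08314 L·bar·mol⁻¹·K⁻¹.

T_B ≈ 530.1 K

For a van der Waals gas the second virial coefficient B₂ = b − a/(RT) vanishes at T_B = a/(Rb).
T_B = 1.380/(0.08314×0.03131) = 1.380/0.0026031 = 530.1 K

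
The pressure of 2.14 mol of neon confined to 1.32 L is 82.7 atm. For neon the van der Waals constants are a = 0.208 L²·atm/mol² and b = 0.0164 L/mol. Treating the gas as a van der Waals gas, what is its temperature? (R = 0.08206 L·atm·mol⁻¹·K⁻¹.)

T ≈ 609.1 K

T = (P + a n²/V²)(V − nb)/(nR)
P + a n²/V² = 82.7 + (0.208)(2.14)²/(1.32)² = 83.247 atm
V − nb = 1.32 − (2.14)(0.0164) = 1.2849 L
T = (83.247)(1.2849)/((2.14)(0.08206)) = 609.1 K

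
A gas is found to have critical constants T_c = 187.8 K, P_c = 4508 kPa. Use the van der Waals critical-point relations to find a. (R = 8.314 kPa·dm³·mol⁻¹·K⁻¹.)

a ≈ 228.1 kPa·dm⁶/mol²

From T_c = 8a/(27Rb) and P_c = a/(27b²): a = 27 R² T_c²/(64 P_c).
a = 27×(8.314)²×(187.8)²/(64×4508) = 65822592/288512 = 228.1 kPa·dm⁶/mol²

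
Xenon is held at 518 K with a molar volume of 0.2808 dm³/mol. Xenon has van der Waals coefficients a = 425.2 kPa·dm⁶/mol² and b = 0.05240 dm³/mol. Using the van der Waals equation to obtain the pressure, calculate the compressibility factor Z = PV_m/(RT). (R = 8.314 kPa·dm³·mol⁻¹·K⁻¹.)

Z ≈ 0.8778

P = RT/(V_m − b) − a/V_m² = (8.314)(518)/(0.2808 − 0.05240) − 425.2/(0.2808)²
  = 4306.7/0.22840 − 5392.6 = 18856 − 5392.6 = 13463 kPa
Z = PV_m/(RT) = (13463)(0.2808)/((8.314)(518)) = 3780.4/4306.7 = 0.8778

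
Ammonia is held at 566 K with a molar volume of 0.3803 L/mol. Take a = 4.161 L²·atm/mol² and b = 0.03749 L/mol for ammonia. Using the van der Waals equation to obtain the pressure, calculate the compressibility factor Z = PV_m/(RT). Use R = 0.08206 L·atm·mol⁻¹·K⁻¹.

Z ≈ 0.8738

P = RT/(V_m − b) − a/V_m² = (0.08206)(566)/(0.3803 − 0.03749) − 4.161/(0.3803)²
  = 46.446/0.34281 − 28.770 = 135.49 − 28.770 = 106.72 atm
Z = PV_m/(RT) = (106.72)(0.3803)/((0.08206)(566)) = 40.586/46.446 = 0.8738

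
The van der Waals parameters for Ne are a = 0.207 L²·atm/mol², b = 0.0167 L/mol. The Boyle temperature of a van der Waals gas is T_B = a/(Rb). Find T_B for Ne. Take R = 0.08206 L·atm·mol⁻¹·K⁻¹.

T_B ≈ 151.1 K

For a van der Waals gas the second virial coefficient B₂ = b − a/(RT) vanishes at T_B = a/(Rb).
T_B = 0.207/(0.08206×0.0167) = 0.207/0.0013704 = 151.1 K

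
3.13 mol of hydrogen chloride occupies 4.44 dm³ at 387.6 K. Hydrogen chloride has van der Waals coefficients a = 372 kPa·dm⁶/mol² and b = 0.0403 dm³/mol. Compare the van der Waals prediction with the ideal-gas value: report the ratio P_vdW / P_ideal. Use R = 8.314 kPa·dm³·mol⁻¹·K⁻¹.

Ideal: P_ideal = nRT/V = (3.13)(8.314)(387.6)/4.44 = 2271.72 kPa
vdW: P = nRT/(V − nb) − a n²/V² = 10086.4/4.31386 − 3644.45/19.7136 = 2338.14 − 184.870 = 2153.27 kPa
Ratio = 2153.27/2271.72 = 0.9479

P_vdW / P_ideal ≈ 0.9479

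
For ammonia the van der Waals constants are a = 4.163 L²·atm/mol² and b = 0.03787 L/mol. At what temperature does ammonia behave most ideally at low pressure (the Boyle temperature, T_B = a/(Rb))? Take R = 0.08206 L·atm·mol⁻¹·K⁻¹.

For a van der Waals gas the second virial coefficient B₂ = b − a/(RT) vanishes at T_B = a/(Rb).
T_B = 4.163/(0.08206×0.03787) = 4.163/0.0031076 = 1340 K

T_B ≈ 1340 K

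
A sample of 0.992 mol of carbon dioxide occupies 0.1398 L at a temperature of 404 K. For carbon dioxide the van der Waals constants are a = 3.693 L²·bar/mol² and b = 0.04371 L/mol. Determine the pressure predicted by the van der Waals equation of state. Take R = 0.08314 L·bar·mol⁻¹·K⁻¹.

P = nRT/(V − nb) − a n²/V²
nRT/(V − nb) = (0.992)(0.08314)(404)/(0.1398 − 0.992×0.04371) = 33.320/0.096440 = 345.50 bar
a n²/V² = (3.693)(0.992)²/(0.1398)² = 185.95 bar
P = 345.50 − 185.95 = 159.6 bar

P ≈ 159.6 bar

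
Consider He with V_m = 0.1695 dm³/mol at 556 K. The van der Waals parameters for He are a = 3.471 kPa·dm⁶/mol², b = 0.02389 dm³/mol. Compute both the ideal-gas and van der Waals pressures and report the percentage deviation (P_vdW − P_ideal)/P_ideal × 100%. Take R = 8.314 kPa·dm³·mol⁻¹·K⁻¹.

15.96 %

Ideal: P_ideal = RT/V_m = (8.314)(556)/0.1695 = 27271.9 kPa
vdW: P = RT/(V_m − b) − a/V_m² = 4622.58/0.145610 − 3.471/0.0287303 = 31746.3 − 120.813 = 31625.5 kPa
% deviation = (31625.5 − 27271.9)/27271.9 × 100% = 15.96%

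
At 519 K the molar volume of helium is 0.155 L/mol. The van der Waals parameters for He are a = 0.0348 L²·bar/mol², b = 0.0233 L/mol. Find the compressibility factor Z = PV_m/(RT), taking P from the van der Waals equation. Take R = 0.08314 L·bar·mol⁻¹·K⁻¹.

Z ≈ 1.172

P = RT/(V_m − b) − a/V_m² = (0.08314)(519)/(0.155 − 0.0233) − 0.0348/(0.155)²
  = 43.150/0.13170 − 1.4485 = 327.64 − 1.4485 = 326.19 bar
Z = PV_m/(RT) = (326.19)(0.155)/((0.08314)(519)) = 50.559/43.150 = 1.172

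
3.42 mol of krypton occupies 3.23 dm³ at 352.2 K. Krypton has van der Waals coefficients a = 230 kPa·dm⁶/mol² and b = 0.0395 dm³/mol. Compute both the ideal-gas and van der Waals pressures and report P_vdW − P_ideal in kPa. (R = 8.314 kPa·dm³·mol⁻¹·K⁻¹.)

Ideal: P_ideal = nRT/V = (3.42)(8.314)(352.2)/3.23 = 3100.44 kPa
vdW: P = nRT/(V − nb) − a n²/V² = 10014.4/3.09491 − 2690.17/10.4329 = 3235.76 − 257.854 = 2977.91 kPa
ΔP = 2977.91 − 3100.44 = -122.5 kPa

ΔP ≈ -122.5 kPa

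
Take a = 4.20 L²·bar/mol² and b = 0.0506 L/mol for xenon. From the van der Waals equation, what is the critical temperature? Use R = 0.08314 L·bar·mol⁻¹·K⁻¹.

T_c ≈ 295.8 K

For a van der Waals gas, T_c = 8a/(27Rb).
T_c = 8×4.20/(27×0.08314×0.0506) = 33.600/0.11359 = 295.8 K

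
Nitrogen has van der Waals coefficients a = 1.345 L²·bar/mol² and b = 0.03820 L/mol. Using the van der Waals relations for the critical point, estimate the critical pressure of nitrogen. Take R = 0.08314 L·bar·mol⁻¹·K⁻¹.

P_c ≈ 34.14 bar

For a van der Waals gas, P_c = a/(27b²).
P_c = 1.345/(27×(0.03820)²) = 1.345/0.039399 = 34.14 bar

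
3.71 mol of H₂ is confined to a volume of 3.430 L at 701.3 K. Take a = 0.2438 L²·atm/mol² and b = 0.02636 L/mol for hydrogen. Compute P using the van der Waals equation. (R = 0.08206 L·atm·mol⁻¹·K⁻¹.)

P = nRT/(V − nb) − a n²/V²
nRT/(V − nb) = (3.71)(0.08206)(701.3)/(3.430 − 3.71×0.02636) = 213.51/3.3322 = 64.075 atm
a n²/V² = (0.2438)(3.71)²/(3.430)² = 0.28523 atm
P = 64.075 − 0.28523 = 63.79 atm

P ≈ 63.79 atm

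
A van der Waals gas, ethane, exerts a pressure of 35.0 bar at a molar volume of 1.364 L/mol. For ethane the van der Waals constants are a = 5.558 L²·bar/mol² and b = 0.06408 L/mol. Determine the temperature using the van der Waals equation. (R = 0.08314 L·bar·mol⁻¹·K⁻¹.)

T ≈ 593.9 K

T = (P + a/V_m²)(V_m − b)/R
P + a/V_m² = 35.0 + 5.558/(1.364)² = 37.987 bar
V_m − b = 1.364 − 0.06408 = 1.2999 L/mol
T = (37.987)(1.2999)/0.08314 = 593.9 K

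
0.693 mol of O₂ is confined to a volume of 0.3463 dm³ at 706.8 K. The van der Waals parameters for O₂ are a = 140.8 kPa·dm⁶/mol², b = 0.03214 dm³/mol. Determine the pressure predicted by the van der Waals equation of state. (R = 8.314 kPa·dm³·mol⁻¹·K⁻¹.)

P ≈ 12004 kPa

P = nRT/(V − nb) − a n²/V²
nRT/(V − nb) = (0.693)(8.314)(706.8)/(0.3463 − 0.693×0.03214) = 4072.3/0.32403 = 12568 kPa
a n²/V² = (140.8)(0.693)²/(0.3463)² = 563.85 kPa
P = 12568 − 563.85 = 12004 kPa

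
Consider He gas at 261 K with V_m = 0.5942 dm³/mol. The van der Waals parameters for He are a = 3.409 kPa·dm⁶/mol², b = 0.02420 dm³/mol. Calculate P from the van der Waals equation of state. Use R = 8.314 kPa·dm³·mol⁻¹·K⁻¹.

P = RT/(V_m − b) − a/V_m²
RT/(V_m − b) = (8.314)(261)/(0.5942 − 0.02420) = 2170.0/0.57000 = 3807.0 kPa
a/V_m² = 3.409/(0.5942)² = 9.6552 kPa
P = 3807.0 − 9.6552 = 3797 kPa

P ≈ 3797 kPa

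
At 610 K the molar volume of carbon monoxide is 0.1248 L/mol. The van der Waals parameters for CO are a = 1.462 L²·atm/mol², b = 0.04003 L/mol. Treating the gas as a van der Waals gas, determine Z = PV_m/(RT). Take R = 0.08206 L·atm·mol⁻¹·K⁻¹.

P = RT/(V_m − b) − a/V_m² = (0.08206)(610)/(0.1248 − 0.04003) − 1.462/(0.1248)²
  = 50.057/0.084770 − 93.868 = 590.50 − 93.868 = 496.63 atm
Z = PV_m/(RT) = (496.63)(0.1248)/((0.08206)(610)) = 61.979/50.057 = 1.238

Z ≈ 1.238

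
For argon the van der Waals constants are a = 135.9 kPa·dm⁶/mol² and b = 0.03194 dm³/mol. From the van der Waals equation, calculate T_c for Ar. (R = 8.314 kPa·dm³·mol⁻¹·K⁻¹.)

For a van der Waals gas, T_c = 8a/(27Rb).
T_c = 8×135.9/(27×8.314×0.03194) = 1087.2/7.1698 = 151.6 K

T_c ≈ 151.6 K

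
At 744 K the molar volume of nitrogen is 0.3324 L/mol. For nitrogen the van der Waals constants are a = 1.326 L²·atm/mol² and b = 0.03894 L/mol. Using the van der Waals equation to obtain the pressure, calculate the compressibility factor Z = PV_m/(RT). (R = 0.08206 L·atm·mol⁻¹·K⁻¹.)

Z ≈ 1.067

P = RT/(V_m − b) − a/V_m² = (0.08206)(744)/(0.3324 − 0.03894) − 1.326/(0.3324)²
  = 61.053/0.29346 − 12.001 = 208.05 − 12.001 = 196.05 atm
Z = PV_m/(RT) = (196.05)(0.3324)/((0.08206)(744)) = 65.167/61.053 = 1.067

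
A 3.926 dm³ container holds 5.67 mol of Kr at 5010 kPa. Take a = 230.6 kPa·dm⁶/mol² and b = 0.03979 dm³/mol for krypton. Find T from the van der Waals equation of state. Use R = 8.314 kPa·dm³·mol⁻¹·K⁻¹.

T ≈ 431.0 K

T = (P + a n²/V²)(V − nb)/(nR)
P + a n²/V² = 5010 + (230.6)(5.67)²/(3.926)² = 5491.0 kPa
V − nb = 3.926 − (5.67)(0.03979) = 3.7004 dm³
T = (5491.0)(3.7004)/((5.67)(8.314)) = 431.0 K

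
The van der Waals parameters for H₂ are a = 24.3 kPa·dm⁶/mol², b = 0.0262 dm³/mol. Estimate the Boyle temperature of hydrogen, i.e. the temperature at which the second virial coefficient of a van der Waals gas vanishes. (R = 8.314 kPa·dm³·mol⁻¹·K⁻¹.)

For a van der Waals gas the second virial coefficient B₂ = b − a/(RT) vanishes at T_B = a/(Rb).
T_B = 24.3/(8.314×0.0262) = 24.3/0.21783 = 111.6 K

T_B ≈ 111.6 K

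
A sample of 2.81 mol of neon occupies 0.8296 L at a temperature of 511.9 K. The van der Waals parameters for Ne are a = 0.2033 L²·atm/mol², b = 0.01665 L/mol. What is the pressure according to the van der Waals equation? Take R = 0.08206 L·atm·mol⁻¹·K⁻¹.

P ≈ 148.5 atm

P = nRT/(V − nb) − a n²/V²
nRT/(V − nb) = (2.81)(0.08206)(511.9)/(0.8296 − 2.81×0.01665) = 118.04/0.78281 = 150.79 atm
a n²/V² = (0.2033)(2.81)²/(0.8296)² = 2.3325 atm
P = 150.79 − 2.3325 = 148.5 atm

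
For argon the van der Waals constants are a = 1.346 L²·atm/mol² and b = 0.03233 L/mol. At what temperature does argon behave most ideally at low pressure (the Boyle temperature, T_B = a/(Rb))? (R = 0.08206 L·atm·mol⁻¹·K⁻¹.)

For a van der Waals gas the second virial coefficient B₂ = b − a/(RT) vanishes at T_B = a/(Rb).
T_B = 1.346/(0.08206×0.03233) = 1.346/0.0026530 = 507.4 K

T_B ≈ 507.4 K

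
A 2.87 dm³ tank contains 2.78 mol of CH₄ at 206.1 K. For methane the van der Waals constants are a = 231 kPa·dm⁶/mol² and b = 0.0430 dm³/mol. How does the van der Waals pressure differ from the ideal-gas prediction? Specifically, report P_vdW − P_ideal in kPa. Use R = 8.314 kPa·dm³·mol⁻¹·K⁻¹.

Ideal: P_ideal = nRT/V = (2.78)(8.314)(206.1)/2.87 = 1659.78 kPa
vdW: P = nRT/(V − nb) − a n²/V² = 4763.57/2.75046 − 1785.26/8.23690 = 1731.92 − 216.739 = 1515.18 kPa
ΔP = 1515.18 − 1659.78 = -144.6 kPa

ΔP ≈ -144.6 kPa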